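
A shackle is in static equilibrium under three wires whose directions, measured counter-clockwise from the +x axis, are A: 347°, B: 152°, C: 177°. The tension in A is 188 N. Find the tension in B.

Resolve: ΣF_x = 188 cos 347° + T_B cos 152° + T_C cos 177° = 0.
        ΣF_y = 188 sin 347° + T_B sin 152° + T_C sin 177° = 0.
The known terms sum to (183.2, -42.29) N, so -0.8829 T_B − 0.9986 T_C = -183.2 and 0.4695 T_B + 0.0523 T_C = 42.29.
Solving simultaneously: T_B = 77.25 N, T_C = 115.1 N.

T_B ≈ 77.2 N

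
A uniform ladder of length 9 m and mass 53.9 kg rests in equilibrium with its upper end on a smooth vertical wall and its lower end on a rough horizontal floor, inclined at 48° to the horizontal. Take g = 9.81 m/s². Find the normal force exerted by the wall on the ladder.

Torques about the foot: N_wall · 9 sin 48° = 53.9×9.81×4.5 cos 48° → N_wall = 238.05 N.

N_wall ≈ 238 N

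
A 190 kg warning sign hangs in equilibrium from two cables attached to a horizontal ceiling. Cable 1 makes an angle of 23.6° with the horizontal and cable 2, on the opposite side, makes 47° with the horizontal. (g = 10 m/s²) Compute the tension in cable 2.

T_2 ≈ 1850 N

Weight W = 190 × 10 = 1900 N acts straight down.
Horizontal: T_1 cos 23.6° = T_2 cos 47°  →  T_1 = 0.7442 T_2.
Vertical: T_1 sin 23.6° + T_2 sin 47° = 1900.
Substituting the horizontal relation into the vertical equation gives 1.029 T_2 = 1900, so T_2 = 1846 N.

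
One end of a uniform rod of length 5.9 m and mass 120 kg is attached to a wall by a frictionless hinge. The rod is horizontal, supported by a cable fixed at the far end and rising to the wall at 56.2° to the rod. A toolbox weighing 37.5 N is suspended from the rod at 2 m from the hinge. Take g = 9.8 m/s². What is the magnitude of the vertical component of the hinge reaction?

Take torques about the hinge: T sin 56.2° · 5.9 = 120×9.8×2.95 + 37.5×2 = 3544.2 N·m.
So T = 3544.2 / (0.8310 × 5.9) = 722.89 N.
ΣF_y = 0: H_y = (120×9.8 + 37.5) − T sin 56.2° = 1213.5 − 600.71 = 612.79 N.

|H_y| ≈ 613 N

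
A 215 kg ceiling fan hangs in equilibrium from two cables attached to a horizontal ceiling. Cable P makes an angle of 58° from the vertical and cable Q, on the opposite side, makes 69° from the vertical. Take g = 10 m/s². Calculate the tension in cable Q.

T_Q ≈ 2280 N

Angles from the horizontal: cable P is 90° − 58° = 32°, cable Q is 90° − 69° = 21°.
Weight W = 215 × 10 = 2150 N acts straight down.
Horizontal: T_P cos 32° = T_Q cos 21°  →  T_P = 1.101 T_Q.
Vertical: T_P sin 32° + T_Q sin 21° = 2150.
Substituting the horizontal relation into the vertical equation gives 0.9417 T_Q = 2150, so T_Q = 2283 N.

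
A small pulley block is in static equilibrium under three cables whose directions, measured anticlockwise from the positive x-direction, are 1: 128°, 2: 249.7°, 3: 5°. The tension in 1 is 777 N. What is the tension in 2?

T_2 ≈ 721 N

Resolve: ΣF_x = 777 cos 128° + T_2 cos 249.7° + T_3 cos 5° = 0.
        ΣF_y = 777 sin 128° + T_2 sin 249.7° + T_3 sin 5° = 0.
The known terms sum to (-478.4, 612.3) N, so -0.3469 T_2 + 0.9962 T_3 = 478.4 and -0.9379 T_2 + 0.0872 T_3 = -612.3.
Solving simultaneously: T_2 = 720.8 N, T_3 = 731.2 N.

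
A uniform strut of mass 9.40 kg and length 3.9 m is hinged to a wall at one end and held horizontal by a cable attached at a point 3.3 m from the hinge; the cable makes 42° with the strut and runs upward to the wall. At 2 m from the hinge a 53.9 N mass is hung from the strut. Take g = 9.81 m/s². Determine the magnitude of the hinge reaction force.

|H| ≈ 113 N

Take torques about the hinge: T sin 42° · 3.3 = 9.40×9.81×1.95 + 53.9×2 = 287.62 N·m.
So T = 287.62 / (0.6691 × 3.3) = 130.25 N.
ΣF_x = 0: H_x = T cos 42° = 96.797 N.
ΣF_y = 0: H_y = (9.40×9.81 + 53.9) − T sin 42° = 146.11 − 87.157 = 58.957 N.
|H| = √(H_x² + H_y²) = √((96.797)² + (58.957)²) = 113.34 N.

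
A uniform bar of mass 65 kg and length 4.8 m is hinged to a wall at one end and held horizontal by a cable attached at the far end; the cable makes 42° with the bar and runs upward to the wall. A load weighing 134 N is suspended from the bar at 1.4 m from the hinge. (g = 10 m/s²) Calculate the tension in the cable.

Take torques about the hinge: T sin 42° · 4.8 = 65×10×2.4 + 134×1.4 = 1747.6 N·m.
So T = 1747.6 / (0.6691 × 4.8) = 544.11 N.

T ≈ 544 N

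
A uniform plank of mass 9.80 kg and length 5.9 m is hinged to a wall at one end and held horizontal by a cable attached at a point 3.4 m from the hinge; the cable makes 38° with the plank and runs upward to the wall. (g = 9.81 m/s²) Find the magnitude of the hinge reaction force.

Take torques about the hinge: T sin 38° · 3.4 = 9.80×9.81×2.95 = 283.61 N·m.
So T = 283.61 / (0.6157 × 3.4) = 135.49 N.
ΣF_x = 0: H_x = T cos 38° = 106.76 N.
ΣF_y = 0: H_y = (9.80×9.81) − T sin 38° = 96.138 − 83.414 = 12.724 N.
|H| = √(H_x² + H_y²) = √((106.76)² + (12.724)²) = 107.52 N.

|H| ≈ 108 N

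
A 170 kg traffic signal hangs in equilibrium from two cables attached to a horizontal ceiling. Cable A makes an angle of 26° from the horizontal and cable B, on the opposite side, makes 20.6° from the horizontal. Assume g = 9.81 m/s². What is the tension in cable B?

Weight W = 170 × 9.81 = 1668 N acts straight down.
Horizontal: T_A cos 26° = T_B cos 20.6°  →  T_A = 1.041 T_B.
Vertical: T_A sin 26° + T_B sin 20.6° = 1668.
Substituting the horizontal relation into the vertical equation gives 0.8084 T_B = 1668, so T_B = 2063 N.

T_B ≈ 2060 N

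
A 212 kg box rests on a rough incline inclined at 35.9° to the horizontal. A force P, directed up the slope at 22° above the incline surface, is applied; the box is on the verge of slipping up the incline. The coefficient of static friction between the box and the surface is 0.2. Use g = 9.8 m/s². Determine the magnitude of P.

P ≈ 1550 N

On the verge of sliding up the incline, friction equals μN and acts down the slope.
Perpendicular: N + P sin 22° = W cos 35.9° = 1683 N.
Along incline: P cos 22° = W sin 35.9° + μN  with W sin 35.9° = 1218 N.
Solving the pair for P and N: P = 1552 N, N = 1102 N (and f = μN = 220.3 N).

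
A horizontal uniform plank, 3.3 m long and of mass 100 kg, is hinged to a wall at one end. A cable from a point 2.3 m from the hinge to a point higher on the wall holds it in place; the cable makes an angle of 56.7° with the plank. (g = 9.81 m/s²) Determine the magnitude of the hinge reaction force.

Take torques about the hinge: T sin 56.7° · 2.3 = 100×9.81×1.65 = 1618.6 N·m.
So T = 1618.6 / (0.8358 × 2.3) = 842.01 N.
ΣF_x = 0: H_x = T cos 56.7° = 462.28 N.
ΣF_y = 0: H_y = (100×9.81) − T sin 56.7° = 981 − 703.76 = 277.24 N.
|H| = √(H_x² + H_y²) = √((462.28)² + (277.24)²) = 539.04 N.

|H| ≈ 539 N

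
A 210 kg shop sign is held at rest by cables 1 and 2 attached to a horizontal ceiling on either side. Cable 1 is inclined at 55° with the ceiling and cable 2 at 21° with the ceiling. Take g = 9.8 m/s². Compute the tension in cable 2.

T_2 ≈ 1220 N

Weight W = 210 × 9.8 = 2058 N acts straight down.
Horizontal: T_1 cos 55° = T_2 cos 21°  →  T_1 = 1.628 T_2.
Vertical: T_1 sin 55° + T_2 sin 21° = 2058.
Substituting the horizontal relation into the vertical equation gives 1.692 T_2 = 2058, so T_2 = 1217 N.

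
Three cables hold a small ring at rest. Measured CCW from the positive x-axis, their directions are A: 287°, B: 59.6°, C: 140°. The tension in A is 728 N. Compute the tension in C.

Resolve: ΣF_x = 728 cos 287° + T_B cos 59.6° + T_C cos 140° = 0.
        ΣF_y = 728 sin 287° + T_B sin 59.6° + T_C sin 140° = 0.
The known terms sum to (212.8, -696.2) N, so 0.5060 T_B − 0.7660 T_C = -212.8 and 0.8625 T_B + 0.6428 T_C = 696.2.
Solving simultaneously: T_B = 402.1 N, T_C = 543.5 N.

T_C ≈ 543 N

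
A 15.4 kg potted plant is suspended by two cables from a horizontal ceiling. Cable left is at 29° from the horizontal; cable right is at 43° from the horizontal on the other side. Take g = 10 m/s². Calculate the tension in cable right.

Weight W = 15.4 × 10 = 154 N acts straight down.
Horizontal: T_left cos 29° = T_right cos 43°  →  T_left = 0.8362 T_right.
Vertical: T_left sin 29° + T_right sin 43° = 154.
Substituting the horizontal relation into the vertical equation gives 1.087 T_right = 154, so T_right = 141.6 N.

T_right ≈ 142 N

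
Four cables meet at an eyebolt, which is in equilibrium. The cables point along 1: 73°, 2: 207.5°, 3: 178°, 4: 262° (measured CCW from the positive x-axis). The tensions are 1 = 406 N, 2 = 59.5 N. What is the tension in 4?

Resolve: ΣF_x = 406 cos 73° + 59.5 cos 207.5° + T_3 cos 178° + T_4 cos 262° = 0.
        ΣF_y = 406 sin 73° + 59.5 sin 207.5° + T_3 sin 178° + T_4 sin 262° = 0.
The known terms sum to (65.93, 360.8) N, so -0.9994 T_3 − 0.1392 T_4 = -65.93 and 0.0349 T_3 − 0.9903 T_4 = -360.8.
Solving simultaneously: T_3 = 15.16 N, T_4 = 364.9 N.

T_4 ≈ 365 N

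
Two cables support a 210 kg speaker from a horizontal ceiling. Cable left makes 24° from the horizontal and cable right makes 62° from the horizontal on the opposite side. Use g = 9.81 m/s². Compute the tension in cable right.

Weight W = 210 × 9.81 = 2060 N acts straight down.
Horizontal: T_left cos 24° = T_right cos 62°  →  T_left = 0.5139 T_right.
Vertical: T_left sin 24° + T_right sin 62° = 2060.
Substituting the horizontal relation into the vertical equation gives 1.092 T_right = 2060, so T_right = 1887 N.

T_right ≈ 1890 N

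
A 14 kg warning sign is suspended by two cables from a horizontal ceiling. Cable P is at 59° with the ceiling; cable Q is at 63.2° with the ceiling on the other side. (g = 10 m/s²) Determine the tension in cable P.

T_P ≈ 74.6 N

Weight W = 14 × 10 = 140 N acts straight down.
Horizontal: T_P cos 59° = T_Q cos 63.2°  →  T_Q = 1.142 T_P.
Vertical: T_P sin 59° + T_Q sin 63.2° = 140.
Substituting the horizontal relation into the vertical equation gives 1.877 T_P = 140, so T_P = 74.6 N.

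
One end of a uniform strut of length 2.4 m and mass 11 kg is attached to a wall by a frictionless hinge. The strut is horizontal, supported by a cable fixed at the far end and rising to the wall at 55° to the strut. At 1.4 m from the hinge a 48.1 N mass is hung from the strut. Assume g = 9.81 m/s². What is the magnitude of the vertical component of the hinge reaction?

|H_y| ≈ 74 N

Take torques about the hinge: T sin 55° · 2.4 = 11×9.81×1.2 + 48.1×1.4 = 196.83 N·m.
So T = 196.83 / (0.8192 × 2.4) = 100.12 N.
ΣF_y = 0: H_y = (11×9.81 + 48.1) − T sin 55° = 156.01 − 82.013 = 73.997 N.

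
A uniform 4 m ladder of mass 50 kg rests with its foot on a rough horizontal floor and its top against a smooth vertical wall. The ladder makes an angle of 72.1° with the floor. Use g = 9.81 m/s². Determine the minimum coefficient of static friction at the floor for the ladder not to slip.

ΣF_y = 0: N_floor = 50×9.81 = 490.5 N.
Torques about the foot: N_wall · 4 sin 72.1° = 50×9.81×2 cos 72.1° → N_wall = 79.214 N.
ΣF_x = 0: f_floor = N_wall = 79.214 N.
μ_min = f_floor / N_floor = 79.214 / 490.5 = 0.1615.

μ_min ≈ 0.161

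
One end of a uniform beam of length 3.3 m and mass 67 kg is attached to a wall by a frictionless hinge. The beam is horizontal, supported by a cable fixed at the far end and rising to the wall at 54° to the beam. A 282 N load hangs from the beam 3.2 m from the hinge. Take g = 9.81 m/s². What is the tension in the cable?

T ≈ 744 N

Take torques about the hinge: T sin 54° · 3.3 = 67×9.81×1.65 + 282×3.2 = 1986.9 N·m.
So T = 1986.9 / (0.8090 × 3.3) = 744.22 N.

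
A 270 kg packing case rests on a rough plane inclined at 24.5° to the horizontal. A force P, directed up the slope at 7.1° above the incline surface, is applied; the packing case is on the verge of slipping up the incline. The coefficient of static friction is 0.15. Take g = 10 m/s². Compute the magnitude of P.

P ≈ 1470 N

On the verge of sliding up the incline, friction equals μN and acts down the slope.
Perpendicular: N + P sin 7.1° = W cos 24.5° = 2457 N.
Along incline: P cos 7.1° = W sin 24.5° + μN  with W sin 24.5° = 1120 N.
Solving the pair for P and N: P = 1472 N, N = 2275 N (and f = μN = 341.2 N).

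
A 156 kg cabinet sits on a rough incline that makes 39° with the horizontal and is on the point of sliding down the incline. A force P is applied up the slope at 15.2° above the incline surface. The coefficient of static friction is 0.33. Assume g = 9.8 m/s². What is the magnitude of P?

On the verge of sliding down the incline, friction equals μN and acts up the slope.
Perpendicular: N + P sin 15.2° = W cos 39° = 1188 N.
Along incline: P cos 15.2° + μN = W sin 39° with W sin 39° = 962.1 N.
Solving the pair for P and N: P = 648.9 N, N = 1018 N (and f = μN = 335.9 N).

P ≈ 649 N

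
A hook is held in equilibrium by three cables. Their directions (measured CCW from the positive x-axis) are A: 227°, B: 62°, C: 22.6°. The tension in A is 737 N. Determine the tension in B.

Resolve: ΣF_x = 737 cos 227° + T_B cos 62° + T_C cos 22.6° = 0.
        ΣF_y = 737 sin 227° + T_B sin 62° + T_C sin 22.6° = 0.
The known terms sum to (-502.6, -539) N, so 0.4695 T_B + 0.9232 T_C = 502.6 and 0.8829 T_B + 0.3843 T_C = 539.
Solving simultaneously: T_B = 479.7 N, T_C = 300.5 N.

T_B ≈ 480 N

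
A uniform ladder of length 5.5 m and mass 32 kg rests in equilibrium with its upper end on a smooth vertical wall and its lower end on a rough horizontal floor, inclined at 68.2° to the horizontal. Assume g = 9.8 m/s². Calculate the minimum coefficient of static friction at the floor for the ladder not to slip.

ΣF_y = 0: N_floor = 32×9.8 = 313.6 N.
Torques about the foot: N_wall · 5.5 sin 68.2° = 32×9.8×2.75 cos 68.2° → N_wall = 62.716 N.
ΣF_x = 0: f_floor = N_wall = 62.716 N.
μ_min = f_floor / N_floor = 62.716 / 313.6 = 0.2.

μ_min ≈ 0.200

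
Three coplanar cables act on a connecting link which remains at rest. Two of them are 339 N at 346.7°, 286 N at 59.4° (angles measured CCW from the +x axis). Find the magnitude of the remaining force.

F ≈ 504 N

Sum the known components: ΣF_x = 475.5 N, ΣF_y = 168.2 N.
For equilibrium the remaining force must supply (−ΣF_x, −ΣF_y) = (-475.5, -168.2) N.
Magnitude = √((-475.5)² + (-168.2)²) = 504.4 N; direction = atan2(-168.2, -475.5) = 199.5°.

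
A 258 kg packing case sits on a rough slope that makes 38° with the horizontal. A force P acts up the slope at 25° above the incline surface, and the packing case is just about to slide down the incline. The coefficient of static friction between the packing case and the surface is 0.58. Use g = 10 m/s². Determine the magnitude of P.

P ≈ 619 N

On the verge of sliding down the incline, friction equals μN and acts up the slope.
Perpendicular: N + P sin 25° = W cos 38° = 2033 N.
Along incline: P cos 25° + μN = W sin 38° with W sin 38° = 1588 N.
Solving the pair for P and N: P = 618.9 N, N = 1771 N (and f = μN = 1027 N).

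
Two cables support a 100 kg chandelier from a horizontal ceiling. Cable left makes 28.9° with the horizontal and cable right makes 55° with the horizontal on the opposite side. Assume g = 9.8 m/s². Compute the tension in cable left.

T_left ≈ 565 N

Weight W = 100 × 9.8 = 980 N acts straight down.
Horizontal: T_left cos 28.9° = T_right cos 55°  →  T_right = 1.526 T_left.
Vertical: T_left sin 28.9° + T_right sin 55° = 980.
Substituting the horizontal relation into the vertical equation gives 1.734 T_left = 980, so T_left = 565.3 N.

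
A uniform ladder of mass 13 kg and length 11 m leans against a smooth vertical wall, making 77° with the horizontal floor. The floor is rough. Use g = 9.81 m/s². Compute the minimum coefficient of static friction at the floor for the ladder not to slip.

μ_min ≈ 0.115

ΣF_y = 0: N_floor = 13×9.81 = 127.53 N.
Torques about the foot: N_wall · 11 sin 77° = 13×9.81×5.5 cos 77° → N_wall = 14.721 N.
ΣF_x = 0: f_floor = N_wall = 14.721 N.
μ_min = f_floor / N_floor = 14.721 / 127.53 = 0.1154.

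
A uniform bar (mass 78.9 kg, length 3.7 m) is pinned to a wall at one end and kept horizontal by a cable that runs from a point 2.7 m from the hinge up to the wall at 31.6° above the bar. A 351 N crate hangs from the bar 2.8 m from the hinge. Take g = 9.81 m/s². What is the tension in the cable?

Take torques about the hinge: T sin 31.6° · 2.7 = 78.9×9.81×1.85 + 351×2.8 = 2414.7 N·m.
So T = 2414.7 / (0.5240 × 2.7) = 1706.8 N.

T ≈ 1710 N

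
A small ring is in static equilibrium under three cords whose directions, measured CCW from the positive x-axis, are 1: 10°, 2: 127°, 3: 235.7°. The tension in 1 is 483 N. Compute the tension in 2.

Resolve: ΣF_x = 483 cos 10° + T_2 cos 127° + T_3 cos 235.7° = 0.
        ΣF_y = 483 sin 10° + T_2 sin 127° + T_3 sin 235.7° = 0.
The known terms sum to (475.7, 83.87) N, so -0.6018 T_2 − 0.5635 T_3 = -475.7 and 0.7986 T_2 − 0.8261 T_3 = -83.87.
Solving simultaneously: T_2 = 364.9 N, T_3 = 454.3 N.

T_2 ≈ 365 N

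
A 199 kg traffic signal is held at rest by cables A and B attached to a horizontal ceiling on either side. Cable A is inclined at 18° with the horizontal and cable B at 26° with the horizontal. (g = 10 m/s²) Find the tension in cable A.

Weight W = 199 × 10 = 1990 N acts straight down.
Horizontal: T_A cos 18° = T_B cos 26°  →  T_B = 1.058 T_A.
Vertical: T_A sin 18° + T_B sin 26° = 1990.
Substituting the horizontal relation into the vertical equation gives 0.7729 T_A = 1990, so T_A = 2575 N.

T_A ≈ 2570 N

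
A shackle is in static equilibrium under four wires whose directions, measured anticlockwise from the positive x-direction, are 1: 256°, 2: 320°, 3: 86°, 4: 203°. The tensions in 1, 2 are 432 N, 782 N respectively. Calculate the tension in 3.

Resolve: ΣF_x = 432 cos 256° + 782 cos 320° + T_3 cos 86° + T_4 cos 203° = 0.
        ΣF_y = 432 sin 256° + 782 sin 320° + T_3 sin 86° + T_4 sin 203° = 0.
The known terms sum to (494.5, -921.8) N, so 0.0698 T_3 − 0.9205 T_4 = -494.5 and 0.9976 T_3 − 0.3907 T_4 = 921.8.
Solving simultaneously: T_3 = 1169 N, T_4 = 625.8 N.

T_3 ≈ 1170 N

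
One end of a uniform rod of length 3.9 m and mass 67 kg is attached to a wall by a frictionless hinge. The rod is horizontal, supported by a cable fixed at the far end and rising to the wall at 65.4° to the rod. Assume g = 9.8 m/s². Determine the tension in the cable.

Take torques about the hinge: T sin 65.4° · 3.9 = 67×9.8×1.95 = 1280.4 N·m.
So T = 1280.4 / (0.9092 × 3.9) = 361.07 N.

T ≈ 361 N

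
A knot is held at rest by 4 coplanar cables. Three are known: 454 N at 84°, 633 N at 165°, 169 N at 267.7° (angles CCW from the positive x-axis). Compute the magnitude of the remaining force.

F ≈ 725 N

Sum the known components: ΣF_x = -570.8 N, ΣF_y = 446.5 N.
For equilibrium the remaining force must supply (−ΣF_x, −ΣF_y) = (570.8, -446.5) N.
Magnitude = √((570.8)² + (-446.5)²) = 724.6 N; direction = atan2(-446.5, 570.8) = 322.0°.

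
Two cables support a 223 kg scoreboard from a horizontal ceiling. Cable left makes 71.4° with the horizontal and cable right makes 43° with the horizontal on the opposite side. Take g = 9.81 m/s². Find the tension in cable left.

T_left ≈ 1760 N

Weight W = 223 × 9.81 = 2188 N acts straight down.
Horizontal: T_left cos 71.4° = T_right cos 43°  →  T_right = 0.4361 T_left.
Vertical: T_left sin 71.4° + T_right sin 43° = 2188.
Substituting the horizontal relation into the vertical equation gives 1.245 T_left = 2188, so T_left = 1757 N.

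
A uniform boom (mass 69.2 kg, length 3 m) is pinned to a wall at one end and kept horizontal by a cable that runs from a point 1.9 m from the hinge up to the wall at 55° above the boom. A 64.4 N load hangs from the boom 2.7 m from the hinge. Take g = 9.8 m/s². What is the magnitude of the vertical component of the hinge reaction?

Take torques about the hinge: T sin 55° · 1.9 = 69.2×9.8×1.5 + 64.4×2.7 = 1191.1 N·m.
So T = 1191.1 / (0.8192 × 1.9) = 765.31 N.
ΣF_y = 0: H_y = (69.2×9.8 + 64.4) − T sin 55° = 742.56 − 626.91 = 115.65 N.

|H_y| ≈ 116 N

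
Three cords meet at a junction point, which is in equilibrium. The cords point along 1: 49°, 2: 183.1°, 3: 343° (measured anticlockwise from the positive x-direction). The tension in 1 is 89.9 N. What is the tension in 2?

T_2 ≈ 239 N

Resolve: ΣF_x = 89.9 cos 49° + T_2 cos 183.1° + T_3 cos 343° = 0.
        ΣF_y = 89.9 sin 49° + T_2 sin 183.1° + T_3 sin 343° = 0.
The known terms sum to (58.98, 67.85) N, so -0.9985 T_2 + 0.9563 T_3 = -58.98 and -0.0541 T_2 − 0.2924 T_3 = -67.85.
Solving simultaneously: T_2 = 239 N, T_3 = 187.9 N.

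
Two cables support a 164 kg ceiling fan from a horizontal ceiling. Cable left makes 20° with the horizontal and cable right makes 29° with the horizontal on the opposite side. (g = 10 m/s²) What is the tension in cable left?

Weight W = 164 × 10 = 1640 N acts straight down.
Horizontal: T_left cos 20° = T_right cos 29°  →  T_right = 1.074 T_left.
Vertical: T_left sin 20° + T_right sin 29° = 1640.
Substituting the horizontal relation into the vertical equation gives 0.8629 T_left = 1640, so T_left = 1901 N.

T_left ≈ 1900 N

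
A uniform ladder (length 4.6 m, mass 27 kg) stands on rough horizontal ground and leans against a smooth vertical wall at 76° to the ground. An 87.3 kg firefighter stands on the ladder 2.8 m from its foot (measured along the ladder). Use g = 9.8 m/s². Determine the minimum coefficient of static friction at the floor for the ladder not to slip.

μ_min ≈ 0.145

ΣF_y = 0: N_floor = 27×9.8 + 87.3×9.8 = 1120.1 N.
Torques about the foot: N_wall · 4.6 sin 76° = 27×9.8×2.3 cos 76° + 87.3×9.8×2.8 cos 76° → N_wall = 162.83 N.
ΣF_x = 0: f_floor = N_wall = 162.83 N.
μ_min = f_floor / N_floor = 162.83 / 1120.1 = 0.1454.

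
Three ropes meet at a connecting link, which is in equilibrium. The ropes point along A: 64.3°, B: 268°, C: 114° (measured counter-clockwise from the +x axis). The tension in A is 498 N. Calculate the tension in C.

Resolve: ΣF_x = 498 cos 64.3° + T_B cos 268° + T_C cos 114° = 0.
        ΣF_y = 498 sin 64.3° + T_B sin 268° + T_C sin 114° = 0.
The known terms sum to (216, 448.7) N, so -0.0349 T_B − 0.4067 T_C = -216 and -0.9994 T_B + 0.9135 T_C = -448.7.
Solving simultaneously: T_B = 866.4 N, T_C = 456.6 N.

T_C ≈ 457 N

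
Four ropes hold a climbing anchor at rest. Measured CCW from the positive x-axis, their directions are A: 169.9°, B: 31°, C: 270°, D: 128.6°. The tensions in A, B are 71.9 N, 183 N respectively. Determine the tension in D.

Resolve: ΣF_x = 71.9 cos 169.9° + 183 cos 31° + T_C cos 270° + T_D cos 128.6° = 0.
        ΣF_y = 71.9 sin 169.9° + 183 sin 31° + T_C sin 270° + T_D sin 128.6° = 0.
The known terms sum to (86.08, 106.9) N, so 0.0000 T_C − 0.6239 T_D = -86.08 and -1.0000 T_C + 0.7815 T_D = -106.9.
Solving simultaneously: T_C = 214.7 N, T_D = 138 N.

T_D ≈ 138 N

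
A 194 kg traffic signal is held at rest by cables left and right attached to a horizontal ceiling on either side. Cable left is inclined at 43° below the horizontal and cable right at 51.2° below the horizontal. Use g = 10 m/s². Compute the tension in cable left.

Weight W = 194 × 10 = 1940 N acts straight down.
Horizontal: T_left cos 43° = T_right cos 51.2°  →  T_right = 1.167 T_left.
Vertical: T_left sin 43° + T_right sin 51.2° = 1940.
Substituting the horizontal relation into the vertical equation gives 1.592 T_left = 1940, so T_left = 1219 N.

T_left ≈ 1220 N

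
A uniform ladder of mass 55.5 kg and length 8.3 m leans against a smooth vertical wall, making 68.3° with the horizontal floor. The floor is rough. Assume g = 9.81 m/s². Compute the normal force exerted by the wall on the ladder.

Torques about the foot: N_wall · 8.3 sin 68.3° = 55.5×9.81×4.15 cos 68.3° → N_wall = 108.33 N.

N_wall ≈ 108 N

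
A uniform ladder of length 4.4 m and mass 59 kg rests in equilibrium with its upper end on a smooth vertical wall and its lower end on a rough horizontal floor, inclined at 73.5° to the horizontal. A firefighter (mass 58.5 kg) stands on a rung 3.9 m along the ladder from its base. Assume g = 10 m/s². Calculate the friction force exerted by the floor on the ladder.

f ≈ 241 N

Torques about the foot: N_wall · 4.4 sin 73.5° = 59×10×2.2 cos 73.5° + 58.5×10×3.9 cos 73.5° → N_wall = 240.98 N.
ΣF_x = 0: f_floor = N_wall = 240.98 N.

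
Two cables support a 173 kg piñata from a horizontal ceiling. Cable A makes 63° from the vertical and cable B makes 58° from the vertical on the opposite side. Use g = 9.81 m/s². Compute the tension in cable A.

Angles from the horizontal: cable A is 90° − 63° = 27°, cable B is 90° − 58° = 32°.
Weight W = 173 × 9.81 = 1697 N acts straight down.
Horizontal: T_A cos 27° = T_B cos 32°  →  T_B = 1.051 T_A.
Vertical: T_A sin 27° + T_B sin 32° = 1697.
Substituting the horizontal relation into the vertical equation gives 1.011 T_A = 1697, so T_A = 1679 N.

T_A ≈ 1680 N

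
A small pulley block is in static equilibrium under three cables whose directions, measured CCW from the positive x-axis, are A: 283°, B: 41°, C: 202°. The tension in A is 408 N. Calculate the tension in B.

T_B ≈ 1240 N

Resolve: ΣF_x = 408 cos 283° + T_B cos 41° + T_C cos 202° = 0.
        ΣF_y = 408 sin 283° + T_B sin 41° + T_C sin 202° = 0.
The known terms sum to (91.78, -397.5) N, so 0.7547 T_B − 0.9272 T_C = -91.78 and 0.6561 T_B − 0.3746 T_C = 397.5.
Solving simultaneously: T_B = 1238 N, T_C = 1107 N.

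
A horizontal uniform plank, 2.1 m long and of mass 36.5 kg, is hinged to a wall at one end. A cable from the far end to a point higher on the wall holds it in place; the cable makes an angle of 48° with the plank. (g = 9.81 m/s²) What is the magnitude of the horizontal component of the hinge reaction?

H_x ≈ 161 N

Take torques about the hinge: T sin 48° · 2.1 = 36.5×9.81×1.05 = 375.97 N·m.
So T = 375.97 / (0.7431 × 2.1) = 240.91 N.
ΣF_x = 0: H_x = T cos 48° = 161.2 N.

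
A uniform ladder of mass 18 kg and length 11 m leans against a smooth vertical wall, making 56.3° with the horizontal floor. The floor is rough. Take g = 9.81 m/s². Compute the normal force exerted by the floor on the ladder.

N_floor ≈ 177 N

ΣF_y = 0: N_floor = 18×9.81 = 176.58 N.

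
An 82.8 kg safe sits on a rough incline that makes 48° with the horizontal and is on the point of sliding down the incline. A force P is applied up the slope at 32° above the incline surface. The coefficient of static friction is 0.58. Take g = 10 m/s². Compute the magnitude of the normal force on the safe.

N ≈ 266 N

On the verge of sliding down the incline, friction equals μN and acts up the slope.
Perpendicular: N + P sin 32° = W cos 48° = 554 N.
Along incline: P cos 32° + μN = W sin 48° with W sin 48° = 615.3 N.
Solving the pair for P and N: P = 543.7 N, N = 265.9 N (and f = μN = 154.2 N).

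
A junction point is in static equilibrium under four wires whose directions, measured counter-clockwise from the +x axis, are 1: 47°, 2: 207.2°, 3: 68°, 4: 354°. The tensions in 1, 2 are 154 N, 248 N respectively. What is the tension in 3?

T_3 ≈ 13.3 N

Resolve: ΣF_x = 154 cos 47° + 248 cos 207.2° + T_3 cos 68° + T_4 cos 354° = 0.
        ΣF_y = 154 sin 47° + 248 sin 207.2° + T_3 sin 68° + T_4 sin 354° = 0.
The known terms sum to (-115.5, -0.7318) N, so 0.3746 T_3 + 0.9945 T_4 = 115.5 and 0.9272 T_3 − 0.1045 T_4 = 0.7318.
Solving simultaneously: T_3 = 13.32 N, T_4 = 111.2 N.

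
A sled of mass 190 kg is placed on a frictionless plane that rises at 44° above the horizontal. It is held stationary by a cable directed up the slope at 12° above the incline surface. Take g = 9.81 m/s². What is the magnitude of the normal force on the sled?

Take axes along and perpendicular to the incline. Weight components: W sin 44° = 1295 N down-slope, W cos 44° = 1341 N into the surface.
Along incline: T cos 12° = W sin 44° → T = 1324 N.
Perpendicular: N = W cos 44° − T sin 12° = 1066 N.

N ≈ 1070 N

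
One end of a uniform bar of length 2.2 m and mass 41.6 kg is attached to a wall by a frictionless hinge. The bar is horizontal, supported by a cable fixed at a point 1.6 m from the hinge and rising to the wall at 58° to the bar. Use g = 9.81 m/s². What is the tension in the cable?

Take torques about the hinge: T sin 58° · 1.6 = 41.6×9.81×1.1 = 448.91 N·m.
So T = 448.91 / (0.8480 × 1.6) = 330.84 N.

T ≈ 331 N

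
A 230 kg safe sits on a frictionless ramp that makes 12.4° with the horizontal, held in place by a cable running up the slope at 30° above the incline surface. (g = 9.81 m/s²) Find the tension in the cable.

Take axes along and perpendicular to the incline. Weight components: W sin 12.4° = 484.5 N down-slope, W cos 12.4° = 2204 N into the surface.
Along incline: T cos 30° = W sin 12.4° → T = 559.5 N.
Perpendicular: N = W cos 12.4° − T sin 30° = 1924 N.

T ≈ 559 N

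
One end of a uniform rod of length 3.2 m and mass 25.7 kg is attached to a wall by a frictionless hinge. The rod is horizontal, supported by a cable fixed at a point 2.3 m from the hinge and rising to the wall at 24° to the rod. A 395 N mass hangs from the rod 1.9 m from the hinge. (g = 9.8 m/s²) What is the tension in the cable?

Take torques about the hinge: T sin 24° · 2.3 = 25.7×9.8×1.6 + 395×1.9 = 1153.5 N·m.
So T = 1153.5 / (0.4067 × 2.3) = 1233 N.

T ≈ 1230 N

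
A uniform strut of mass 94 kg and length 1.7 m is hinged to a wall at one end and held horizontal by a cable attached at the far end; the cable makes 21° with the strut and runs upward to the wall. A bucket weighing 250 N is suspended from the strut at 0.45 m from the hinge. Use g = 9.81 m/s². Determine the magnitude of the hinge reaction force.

|H| ≈ 1520 N

Take torques about the hinge: T sin 21° · 1.7 = 94×9.81×0.85 + 250×0.45 = 896.32 N·m.
So T = 896.32 / (0.3584 × 1.7) = 1471.2 N.
ΣF_x = 0: H_x = T cos 21° = 1373.5 N.
ΣF_y = 0: H_y = (94×9.81 + 250) − T sin 21° = 1172.1 − 527.25 = 644.89 N.
|H| = √(H_x² + H_y²) = √((1373.5)² + (644.89)²) = 1517.4 N.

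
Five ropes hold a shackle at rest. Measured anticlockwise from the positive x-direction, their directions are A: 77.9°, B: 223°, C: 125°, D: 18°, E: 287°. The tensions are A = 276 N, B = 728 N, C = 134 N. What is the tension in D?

Resolve: ΣF_x = 276 cos 77.9° + 728 cos 223° + 134 cos 125° + T_D cos 18° + T_E cos 287° = 0.
        ΣF_y = 276 sin 77.9° + 728 sin 223° + 134 sin 125° + T_D sin 18° + T_E sin 287° = 0.
The known terms sum to (-551.4, -116.9) N, so 0.9511 T_D + 0.2924 T_E = 551.4 and 0.3090 T_D − 0.9563 T_E = 116.9.
Solving simultaneously: T_D = 561.6 N, T_E = 59.27 N.

T_D ≈ 562 N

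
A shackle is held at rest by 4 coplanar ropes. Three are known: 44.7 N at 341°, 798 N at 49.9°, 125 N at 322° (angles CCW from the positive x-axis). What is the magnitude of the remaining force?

Sum the known components: ΣF_x = 654.8 N, ΣF_y = 518.9 N.
For equilibrium the remaining force must supply (−ΣF_x, −ΣF_y) = (-654.8, -518.9) N.
Magnitude = √((-654.8)² + (-518.9)²) = 835.5 N; direction = atan2(-518.9, -654.8) = 218.4°.

F ≈ 835 N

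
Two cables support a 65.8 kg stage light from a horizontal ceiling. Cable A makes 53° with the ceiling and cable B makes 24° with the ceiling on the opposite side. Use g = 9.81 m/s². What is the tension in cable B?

T_B ≈ 399 N

Weight W = 65.8 × 9.81 = 645.5 N acts straight down.
Horizontal: T_A cos 53° = T_B cos 24°  →  T_A = 1.518 T_B.
Vertical: T_A sin 53° + T_B sin 24° = 645.5.
Substituting the horizontal relation into the vertical equation gives 1.619 T_B = 645.5, so T_B = 398.7 N.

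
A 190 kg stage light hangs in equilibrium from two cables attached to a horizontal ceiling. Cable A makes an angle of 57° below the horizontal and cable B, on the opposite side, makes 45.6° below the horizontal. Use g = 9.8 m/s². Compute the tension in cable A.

T_A ≈ 1330 N

Weight W = 190 × 9.8 = 1862 N acts straight down.
Horizontal: T_A cos 57° = T_B cos 45.6°  →  T_B = 0.7784 T_A.
Vertical: T_A sin 57° + T_B sin 45.6° = 1862.
Substituting the horizontal relation into the vertical equation gives 1.395 T_A = 1862, so T_A = 1335 N.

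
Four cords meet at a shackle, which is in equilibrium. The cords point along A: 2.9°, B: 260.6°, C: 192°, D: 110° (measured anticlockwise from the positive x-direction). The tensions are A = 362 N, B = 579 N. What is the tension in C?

Resolve: ΣF_x = 362 cos 2.9° + 579 cos 260.6° + T_C cos 192° + T_D cos 110° = 0.
        ΣF_y = 362 sin 2.9° + 579 sin 260.6° + T_C sin 192° + T_D sin 110° = 0.
The known terms sum to (267, -552.9) N, so -0.9781 T_C − 0.3420 T_D = -267 and -0.2079 T_C + 0.9397 T_D = 552.9.
Solving simultaneously: T_C = 62.37 N, T_D = 602.2 N.

T_C ≈ 62.4 N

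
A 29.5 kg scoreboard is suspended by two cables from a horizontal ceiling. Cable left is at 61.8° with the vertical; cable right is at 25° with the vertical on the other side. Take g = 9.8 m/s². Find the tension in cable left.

T_left ≈ 122 N

Angles from the horizontal: cable left is 90° − 61.8° = 28.2°, cable right is 90° − 25° = 65°.
Weight W = 29.5 × 9.8 = 289.1 N acts straight down.
Horizontal: T_left cos 28.2° = T_right cos 65°  →  T_right = 2.085 T_left.
Vertical: T_left sin 28.2° + T_right sin 65° = 289.1.
Substituting the horizontal relation into the vertical equation gives 2.363 T_left = 289.1, so T_left = 122.4 N.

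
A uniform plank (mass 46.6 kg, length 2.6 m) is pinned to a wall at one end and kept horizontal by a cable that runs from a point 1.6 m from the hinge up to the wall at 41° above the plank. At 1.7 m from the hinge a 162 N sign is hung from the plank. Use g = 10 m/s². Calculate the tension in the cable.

T ≈ 839 N

Take torques about the hinge: T sin 41° · 1.6 = 46.6×10×1.3 + 162×1.7 = 881.2 N·m.
So T = 881.2 / (0.6561 × 1.6) = 839.48 N.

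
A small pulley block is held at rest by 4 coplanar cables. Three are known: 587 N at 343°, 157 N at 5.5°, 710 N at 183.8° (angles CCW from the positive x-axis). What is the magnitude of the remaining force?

Sum the known components: ΣF_x = 9.189 N, ΣF_y = -203.6 N.
For equilibrium the remaining force must supply (−ΣF_x, −ΣF_y) = (-9.189, 203.6) N.
Magnitude = √((-9.189)² + (203.6)²) = 203.8 N; direction = atan2(203.6, -9.189) = 92.6°.

F ≈ 204 N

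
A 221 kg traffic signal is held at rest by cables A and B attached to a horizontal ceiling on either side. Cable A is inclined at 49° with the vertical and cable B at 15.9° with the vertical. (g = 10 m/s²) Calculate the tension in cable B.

T_B ≈ 1840 N

Angles from the horizontal: cable A is 90° − 49° = 41°, cable B is 90° − 15.9° = 74.1°.
Weight W = 221 × 10 = 2210 N acts straight down.
Horizontal: T_A cos 41° = T_B cos 74.1°  →  T_A = 0.363 T_B.
Vertical: T_A sin 41° + T_B sin 74.1° = 2210.
Substituting the horizontal relation into the vertical equation gives 1.2 T_B = 2210, so T_B = 1842 N.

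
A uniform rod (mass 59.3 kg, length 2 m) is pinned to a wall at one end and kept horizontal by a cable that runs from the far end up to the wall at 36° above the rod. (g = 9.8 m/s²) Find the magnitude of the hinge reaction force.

|H| ≈ 494 N

Take torques about the hinge: T sin 36° · 2 = 59.3×9.8×1 = 581.14 N·m.
So T = 581.14 / (0.5878 × 2) = 494.35 N.
ΣF_x = 0: H_x = T cos 36° = 399.94 N.
ΣF_y = 0: H_y = (59.3×9.8) − T sin 36° = 581.14 − 290.57 = 290.57 N.
|H| = √(H_x² + H_y²) = √((399.94)² + (290.57)²) = 494.35 N.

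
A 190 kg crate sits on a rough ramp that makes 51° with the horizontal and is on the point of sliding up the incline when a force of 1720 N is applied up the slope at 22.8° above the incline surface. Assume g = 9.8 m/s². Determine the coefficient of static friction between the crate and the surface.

μ ≈ 0.274

On the verge of sliding up the incline, friction is at its maximum μN and acts down the slope.
Perpendicular to incline: N = W cos 51° − P sin 22.8° = 1172 − 666.5 = 505.3 N.
Along incline: P cos 22.8° − μN = W sin 51° → μ = −(W sin 51° − P cos 22.8°) / N = 0.2742.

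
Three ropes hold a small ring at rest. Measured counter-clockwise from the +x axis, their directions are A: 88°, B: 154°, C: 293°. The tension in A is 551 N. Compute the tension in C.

Resolve: ΣF_x = 551 cos 88° + T_B cos 154° + T_C cos 293° = 0.
        ΣF_y = 551 sin 88° + T_B sin 154° + T_C sin 293° = 0.
The known terms sum to (19.23, 550.7) N, so -0.8988 T_B + 0.3907 T_C = -19.23 and 0.4384 T_B − 0.9205 T_C = -550.7.
Solving simultaneously: T_B = 354.9 N, T_C = 767.3 N.

T_C ≈ 767 N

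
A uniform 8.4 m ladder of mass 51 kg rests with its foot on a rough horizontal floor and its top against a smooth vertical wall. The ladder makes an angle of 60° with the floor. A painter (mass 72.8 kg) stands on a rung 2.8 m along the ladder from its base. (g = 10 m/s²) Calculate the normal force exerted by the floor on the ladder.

N_floor ≈ 1240 N

ΣF_y = 0: N_floor = 51×10 + 72.8×10 = 1238 N.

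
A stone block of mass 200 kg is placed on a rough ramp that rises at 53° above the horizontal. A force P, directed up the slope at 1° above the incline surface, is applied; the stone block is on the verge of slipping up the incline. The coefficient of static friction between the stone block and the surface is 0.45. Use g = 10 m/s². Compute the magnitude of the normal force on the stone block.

N ≈ 1170 N

On the verge of sliding up the incline, friction equals μN and acts down the slope.
Perpendicular: N + P sin 1° = W cos 53° = 1204 N.
Along incline: P cos 1° = W sin 53° + μN  with W sin 53° = 1597 N.
Solving the pair for P and N: P = 2123 N, N = 1167 N (and f = μN = 525 N).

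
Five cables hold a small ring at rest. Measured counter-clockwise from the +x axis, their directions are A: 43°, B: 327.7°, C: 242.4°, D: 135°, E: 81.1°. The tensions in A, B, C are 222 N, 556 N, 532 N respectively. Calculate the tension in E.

Resolve: ΣF_x = 222 cos 43° + 556 cos 327.7° + 532 cos 242.4° + T_D cos 135° + T_E cos 81.1° = 0.
        ΣF_y = 222 sin 43° + 556 sin 327.7° + 532 sin 242.4° + T_D sin 135° + T_E sin 81.1° = 0.
The known terms sum to (385.9, -617.2) N, so -0.7071 T_D + 0.1547 T_E = -385.9 and 0.7071 T_D + 0.9880 T_E = 617.2.
Solving simultaneously: T_D = 590 N, T_E = 202.4 N.

T_E ≈ 202 N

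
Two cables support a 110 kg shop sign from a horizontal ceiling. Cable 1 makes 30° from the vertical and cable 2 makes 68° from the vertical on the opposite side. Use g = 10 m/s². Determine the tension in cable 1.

Angles from the horizontal: cable 1 is 90° − 30° = 60°, cable 2 is 90° − 68° = 22°.
Weight W = 110 × 10 = 1100 N acts straight down.
Horizontal: T_1 cos 60° = T_2 cos 22°  →  T_2 = 0.5393 T_1.
Vertical: T_1 sin 60° + T_2 sin 22° = 1100.
Substituting the horizontal relation into the vertical equation gives 1.068 T_1 = 1100, so T_1 = 1030 N.

T_1 ≈ 1030 N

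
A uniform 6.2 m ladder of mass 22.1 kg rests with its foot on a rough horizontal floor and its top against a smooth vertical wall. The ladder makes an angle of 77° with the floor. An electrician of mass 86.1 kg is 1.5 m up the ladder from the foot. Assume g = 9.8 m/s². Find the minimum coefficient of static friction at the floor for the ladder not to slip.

μ_min ≈ 0.0680

ΣF_y = 0: N_floor = 22.1×9.8 + 86.1×9.8 = 1060.4 N.
Torques about the foot: N_wall · 6.2 sin 77° = 22.1×9.8×3.1 cos 77° + 86.1×9.8×1.5 cos 77° → N_wall = 72.13 N.
ΣF_x = 0: f_floor = N_wall = 72.13 N.
μ_min = f_floor / N_floor = 72.13 / 1060.4 = 0.06802.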